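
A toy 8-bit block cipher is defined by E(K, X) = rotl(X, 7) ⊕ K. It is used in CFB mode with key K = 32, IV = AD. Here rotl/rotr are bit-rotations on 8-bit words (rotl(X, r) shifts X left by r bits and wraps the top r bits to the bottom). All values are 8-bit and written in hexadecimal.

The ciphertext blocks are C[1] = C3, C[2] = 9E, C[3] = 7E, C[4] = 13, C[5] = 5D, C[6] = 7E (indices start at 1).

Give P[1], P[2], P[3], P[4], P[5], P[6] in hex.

P[1] = 27, P[2] = 4D, P[3] = 03, P[4] = 1E, P[5] = E6, P[6] = E2

CFB decryption: P_i = C_i ⊕ E(K, C_{i−1}), with C_{0} = IV.
P[1]: E(K, AD) = E4; C3 ⊕ E4 = 27.
P[2]: E(K, C3) = D3; 9E ⊕ D3 = 4D.
P[3]: E(K, 9E) = 7D; 7E ⊕ 7D = 03.
P[4]: E(K, 7E) = 0D; 13 ⊕ 0D = 1E.
P[5]: E(K, 13) = BB; 5D ⊕ BB = E6.
P[6]: E(K, 5D) = 9C; 7E ⊕ 9C = E2.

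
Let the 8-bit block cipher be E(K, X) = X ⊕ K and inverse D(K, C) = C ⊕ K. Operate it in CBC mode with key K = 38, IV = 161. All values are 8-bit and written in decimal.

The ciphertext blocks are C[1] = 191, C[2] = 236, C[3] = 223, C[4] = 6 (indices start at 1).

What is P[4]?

P[4] = 255

CBC decryption: P_i = D(K, C_i) ⊕ C_{i−1}, with C_{0} = IV.
P[4]: D(K, 6) = 32; 32 ⊕ 223 = 255.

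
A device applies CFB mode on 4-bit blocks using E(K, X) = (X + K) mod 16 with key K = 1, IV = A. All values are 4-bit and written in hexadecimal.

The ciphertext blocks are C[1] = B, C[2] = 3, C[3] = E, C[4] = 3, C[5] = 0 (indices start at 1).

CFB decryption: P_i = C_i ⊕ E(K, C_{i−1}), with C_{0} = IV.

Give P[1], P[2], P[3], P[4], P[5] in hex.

P[1] = 0, P[2] = F, P[3] = A, P[4] = C, P[5] = 4

P[1]: E(K, A) = B; B ⊕ B = 0.
P[2]: E(K, B) = C; 3 ⊕ C = F.
P[3]: E(K, 3) = 4; E ⊕ 4 = A.
P[4]: E(K, E) = F; 3 ⊕ F = C.
P[5]: E(K, 3) = 4; 0 ⊕ 4 = 4.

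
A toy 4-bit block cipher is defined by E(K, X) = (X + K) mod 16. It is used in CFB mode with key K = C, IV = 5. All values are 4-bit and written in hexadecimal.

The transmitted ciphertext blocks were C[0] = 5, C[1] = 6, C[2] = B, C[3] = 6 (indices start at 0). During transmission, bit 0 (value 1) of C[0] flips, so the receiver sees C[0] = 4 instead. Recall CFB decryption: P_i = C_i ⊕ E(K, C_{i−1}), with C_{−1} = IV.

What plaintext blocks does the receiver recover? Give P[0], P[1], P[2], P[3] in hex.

Only C[0] changed, to 4. In CFB, a change in C_i flips the same bit in P_i and garbles P_{i+1}. Decrypting the received ciphertext:
P[0]: E(K, 5) = 1; 4 ⊕ 1 = 5.
P[1]: E(K, 4) = 0; 6 ⊕ 0 = 6.
P[2]: E(K, 6) = 2; B ⊕ 2 = 9.
P[3]: E(K, B) = 7; 6 ⊕ 7 = 1.
Blocks that differ from the original plaintext: P[0], P[1].

P[0] = 5, P[1] = 6, P[2] = 9, P[3] = 1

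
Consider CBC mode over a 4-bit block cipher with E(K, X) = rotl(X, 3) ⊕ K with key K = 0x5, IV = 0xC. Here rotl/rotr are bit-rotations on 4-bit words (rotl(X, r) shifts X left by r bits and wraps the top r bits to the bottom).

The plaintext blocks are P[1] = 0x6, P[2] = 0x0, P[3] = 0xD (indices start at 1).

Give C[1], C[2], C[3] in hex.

CBC encryption: C_i = E(K, P_i ⊕ C_{i−1}), with C_{0} = IV.
C[1]: P[1] ⊕ 0xC = 0xA; E(K, 0xA) = 0x0.
C[2]: P[2] ⊕ 0x0 = 0x0; E(K, 0x0) = 0x5.
C[3]: P[3] ⊕ 0x5 = 0x8; E(K, 0x8) = 0x1.

C[1] = 0x0, C[2] = 0x5, C[3] = 0x1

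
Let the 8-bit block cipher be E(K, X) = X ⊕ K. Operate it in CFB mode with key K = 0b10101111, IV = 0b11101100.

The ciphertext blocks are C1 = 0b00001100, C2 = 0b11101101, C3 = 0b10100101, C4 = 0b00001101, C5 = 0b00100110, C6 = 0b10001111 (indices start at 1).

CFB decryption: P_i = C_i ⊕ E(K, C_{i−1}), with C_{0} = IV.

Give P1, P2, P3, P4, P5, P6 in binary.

P1 = 0b01001111, P2 = 0b01001110, P3 = 0b11100111, P4 = 0b00000111, P5 = 0b10000100, P6 = 0b00000110

P1: E(K, 0b11101100) = 0b01000011; 0b00001100 ⊕ 0b01000011 = 0b01001111.
P2: E(K, 0b00001100) = 0b10100011; 0b11101101 ⊕ 0b10100011 = 0b01001110.
P3: E(K, 0b11101101) = 0b01000010; 0b10100101 ⊕ 0b01000010 = 0b11100111.
P4: E(K, 0b10100101) = 0b00001010; 0b00001101 ⊕ 0b00001010 = 0b00000111.
P5: E(K, 0b00001101) = 0b10100010; 0b00100110 ⊕ 0b10100010 = 0b10000100.
P6: E(K, 0b00100110) = 0b10001001; 0b10001111 ⊕ 0b10001001 = 0b00000110.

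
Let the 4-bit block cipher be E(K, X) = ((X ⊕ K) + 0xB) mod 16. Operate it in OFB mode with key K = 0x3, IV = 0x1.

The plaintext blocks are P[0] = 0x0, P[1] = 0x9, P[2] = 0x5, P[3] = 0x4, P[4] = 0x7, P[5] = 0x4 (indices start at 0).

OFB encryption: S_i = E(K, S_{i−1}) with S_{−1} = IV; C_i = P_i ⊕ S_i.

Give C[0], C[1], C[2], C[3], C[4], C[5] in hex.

C[0] = 0xD, C[1] = 0x0, C[2] = 0x0, C[3] = 0x5, C[4] = 0xA, C[5] = 0xD

C[0]: S = E(K, 0x1) = 0xD; 0x0 ⊕ 0xD = 0xD.
C[1]: S = E(K, 0xD) = 0x9; 0x9 ⊕ 0x9 = 0x0.
C[2]: S = E(K, 0x9) = 0x5; 0x5 ⊕ 0x5 = 0x0.
C[3]: S = E(K, 0x5) = 0x1; 0x4 ⊕ 0x1 = 0x5.
C[4]: S = E(K, 0x1) = 0xD; 0x7 ⊕ 0xD = 0xA.
C[5]: S = E(K, 0xD) = 0x9; 0x4 ⊕ 0x9 = 0xD.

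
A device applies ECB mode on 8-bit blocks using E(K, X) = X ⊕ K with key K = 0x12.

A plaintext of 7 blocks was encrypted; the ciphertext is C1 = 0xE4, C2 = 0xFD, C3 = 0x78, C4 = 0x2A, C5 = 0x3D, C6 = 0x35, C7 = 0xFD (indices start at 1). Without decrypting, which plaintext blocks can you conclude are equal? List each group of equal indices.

P2 = P7

ECB encrypts each block independently with the same key, so equal ciphertext blocks imply equal plaintext blocks.
C2 = C7 = 0xFD, so P2 = P7.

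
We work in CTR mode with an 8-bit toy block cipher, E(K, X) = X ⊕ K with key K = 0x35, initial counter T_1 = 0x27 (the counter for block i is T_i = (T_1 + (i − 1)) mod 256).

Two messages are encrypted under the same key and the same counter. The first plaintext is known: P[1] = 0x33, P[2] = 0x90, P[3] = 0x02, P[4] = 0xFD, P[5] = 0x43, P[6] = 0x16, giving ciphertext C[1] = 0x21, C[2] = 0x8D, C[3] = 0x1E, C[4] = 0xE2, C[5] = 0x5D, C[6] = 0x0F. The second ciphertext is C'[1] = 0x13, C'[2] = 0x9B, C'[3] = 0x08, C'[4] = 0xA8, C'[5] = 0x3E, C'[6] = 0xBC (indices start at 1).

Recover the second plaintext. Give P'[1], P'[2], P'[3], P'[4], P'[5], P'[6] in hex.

P'[1] = 0x01, P'[2] = 0x86, P'[3] = 0x14, P'[4] = 0xB7, P'[5] = 0x20, P'[6] = 0xA5

In CTR with a reused counter, both messages share the same keystream S_i, so C_i ⊕ C'_i = P_i ⊕ P'_i and thus P'_i = P_i ⊕ C_i ⊕ C'_i.
P'[1]: 0x33 ⊕ 0x21 ⊕ 0x13 = 0x01.
P'[2]: 0x90 ⊕ 0x8D ⊕ 0x9B = 0x86.
P'[3]: 0x02 ⊕ 0x1E ⊕ 0x08 = 0x14.
P'[4]: 0xFD ⊕ 0xE2 ⊕ 0xA8 = 0xB7.
P'[5]: 0x43 ⊕ 0x5D ⊕ 0x3E = 0x20.
P'[6]: 0x16 ⊕ 0x0F ⊕ 0xBC = 0xA5.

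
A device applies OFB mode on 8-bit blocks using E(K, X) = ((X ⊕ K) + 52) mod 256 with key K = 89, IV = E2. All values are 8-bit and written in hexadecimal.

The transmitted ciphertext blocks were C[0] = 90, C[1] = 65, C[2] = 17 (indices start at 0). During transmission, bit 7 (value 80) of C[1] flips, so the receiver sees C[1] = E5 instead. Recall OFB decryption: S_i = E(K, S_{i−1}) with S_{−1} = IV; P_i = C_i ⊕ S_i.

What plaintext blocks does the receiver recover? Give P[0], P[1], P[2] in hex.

Only C[1] changed, to E5. In OFB, a change in C_i flips the same bit in P_i only; the keystream is unaffected. Decrypting the received ciphertext:
P[0]: S = E(K, E2) = BD; 90 ⊕ BD = 2D.
P[1]: S = E(K, BD) = 86; E5 ⊕ 86 = 63.
P[2]: S = E(K, 86) = 61; 17 ⊕ 61 = 76.
Blocks that differ from the original plaintext: P[1].

P[0] = 2D, P[1] = 63, P[2] = 76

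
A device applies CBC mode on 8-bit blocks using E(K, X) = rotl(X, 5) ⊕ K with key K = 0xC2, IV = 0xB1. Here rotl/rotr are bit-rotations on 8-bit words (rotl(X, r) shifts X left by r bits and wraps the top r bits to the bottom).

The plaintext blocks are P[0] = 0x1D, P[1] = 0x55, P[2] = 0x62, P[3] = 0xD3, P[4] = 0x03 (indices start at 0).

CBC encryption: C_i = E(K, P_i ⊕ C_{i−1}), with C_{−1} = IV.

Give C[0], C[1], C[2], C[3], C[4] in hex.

C[0]: P[0] ⊕ 0xB1 = 0xAC; E(K, 0xAC) = 0x57.
C[1]: P[1] ⊕ 0x57 = 0x02; E(K, 0x02) = 0x82.
C[2]: P[2] ⊕ 0x82 = 0xE0; E(K, 0xE0) = 0xDE.
C[3]: P[3] ⊕ 0xDE = 0x0D; E(K, 0x0D) = 0x63.
C[4]: P[4] ⊕ 0x63 = 0x60; E(K, 0x60) = 0xCE.

C[0] = 0x57, C[1] = 0x82, C[2] = 0xDE, C[3] = 0x63, C[4] = 0xCE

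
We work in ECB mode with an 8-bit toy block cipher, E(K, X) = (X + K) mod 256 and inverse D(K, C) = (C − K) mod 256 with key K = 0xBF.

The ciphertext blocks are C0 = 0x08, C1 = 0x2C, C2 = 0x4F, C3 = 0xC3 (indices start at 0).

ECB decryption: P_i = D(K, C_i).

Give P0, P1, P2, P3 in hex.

P0: D(K, 0x08) = 0x49.
P1: D(K, 0x2C) = 0x6D.
P2: D(K, 0x4F) = 0x90.
P3: D(K, 0xC3) = 0x04.

P0 = 0x49, P1 = 0x6D, P2 = 0x90, P3 = 0x04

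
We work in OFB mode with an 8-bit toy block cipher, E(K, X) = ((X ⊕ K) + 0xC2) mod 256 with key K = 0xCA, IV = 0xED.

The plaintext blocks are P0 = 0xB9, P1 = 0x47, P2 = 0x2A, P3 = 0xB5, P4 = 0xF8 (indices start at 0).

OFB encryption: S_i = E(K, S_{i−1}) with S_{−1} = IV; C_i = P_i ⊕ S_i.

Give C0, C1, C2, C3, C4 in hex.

C0 = 0x50, C1 = 0xA2, C2 = 0xDB, C3 = 0x48, C4 = 0x01

C0: S = E(K, 0xED) = 0xE9; 0xB9 ⊕ 0xE9 = 0x50.
C1: S = E(K, 0xE9) = 0xE5; 0x47 ⊕ 0xE5 = 0xA2.
C2: S = E(K, 0xE5) = 0xF1; 0x2A ⊕ 0xF1 = 0xDB.
C3: S = E(K, 0xF1) = 0xFD; 0xB5 ⊕ 0xFD = 0x48.
C4: S = E(K, 0xFD) = 0xF9; 0xF8 ⊕ 0xF9 = 0x01.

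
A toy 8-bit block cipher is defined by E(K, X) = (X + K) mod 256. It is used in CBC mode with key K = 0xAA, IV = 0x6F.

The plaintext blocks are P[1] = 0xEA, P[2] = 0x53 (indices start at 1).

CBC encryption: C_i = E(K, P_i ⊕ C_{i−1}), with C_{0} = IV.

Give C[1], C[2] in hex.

C[1]: P[1] ⊕ 0x6F = 0x85; E(K, 0x85) = 0x2F.
C[2]: P[2] ⊕ 0x2F = 0x7C; E(K, 0x7C) = 0x26.

C[1] = 0x2F, C[2] = 0x26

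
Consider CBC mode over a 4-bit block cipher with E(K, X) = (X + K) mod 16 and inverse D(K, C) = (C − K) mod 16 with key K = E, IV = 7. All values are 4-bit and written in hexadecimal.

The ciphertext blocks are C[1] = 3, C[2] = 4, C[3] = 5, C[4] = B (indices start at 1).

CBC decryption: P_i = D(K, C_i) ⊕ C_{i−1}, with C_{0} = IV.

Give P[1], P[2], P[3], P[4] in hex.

P[1] = 2, P[2] = 5, P[3] = 3, P[4] = 8

P[1]: D(K, 3) = 5; 5 ⊕ 7 = 2.
P[2]: D(K, 4) = 6; 6 ⊕ 3 = 5.
P[3]: D(K, 5) = 7; 7 ⊕ 4 = 3.
P[4]: D(K, B) = D; D ⊕ 5 = 8.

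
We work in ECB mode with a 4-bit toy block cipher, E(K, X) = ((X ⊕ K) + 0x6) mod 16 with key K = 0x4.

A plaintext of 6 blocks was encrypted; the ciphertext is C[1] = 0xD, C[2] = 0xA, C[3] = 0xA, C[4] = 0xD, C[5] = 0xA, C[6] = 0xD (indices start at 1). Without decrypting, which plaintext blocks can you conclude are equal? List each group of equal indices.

ECB encrypts each block independently with the same key, so equal ciphertext blocks imply equal plaintext blocks.
C[1] = C[4] = C[6] = 0xD, so P[1] = P[4] = P[6].
C[2] = C[3] = C[5] = 0xA, so P[2] = P[3] = P[5].

P[1] = P[4] = P[6]; P[2] = P[3] = P[5]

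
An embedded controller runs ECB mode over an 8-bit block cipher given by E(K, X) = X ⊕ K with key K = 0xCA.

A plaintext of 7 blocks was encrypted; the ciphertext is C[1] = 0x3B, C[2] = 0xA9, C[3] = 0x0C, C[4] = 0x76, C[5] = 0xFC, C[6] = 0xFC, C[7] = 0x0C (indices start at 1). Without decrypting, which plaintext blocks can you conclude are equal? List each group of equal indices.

P[3] = P[7]; P[5] = P[6]

ECB encrypts each block independently with the same key, so equal ciphertext blocks imply equal plaintext blocks.
C[3] = C[7] = 0x0C, so P[3] = P[7].
C[5] = C[6] = 0xFC, so P[5] = P[6].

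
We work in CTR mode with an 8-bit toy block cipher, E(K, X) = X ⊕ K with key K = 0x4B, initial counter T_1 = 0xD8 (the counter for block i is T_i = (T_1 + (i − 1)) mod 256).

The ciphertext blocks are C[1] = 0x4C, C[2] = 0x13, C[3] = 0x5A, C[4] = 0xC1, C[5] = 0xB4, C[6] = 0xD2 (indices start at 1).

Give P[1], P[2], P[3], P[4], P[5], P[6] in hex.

P[1] = 0xDF, P[2] = 0x81, P[3] = 0xCB, P[4] = 0x51, P[5] = 0x23, P[6] = 0x44

CTR decryption: S_i = E(K, T_i) where T_i is the counter for block i; P_i = C_i ⊕ S_i.
P[1]: T = 0xD8, S = E(K, T) = 0x93; 0x4C ⊕ 0x93 = 0xDF.
P[2]: T = 0xD9, S = E(K, T) = 0x92; 0x13 ⊕ 0x92 = 0x81.
P[3]: T = 0xDA, S = E(K, T) = 0x91; 0x5A ⊕ 0x91 = 0xCB.
P[4]: T = 0xDB, S = E(K, T) = 0x90; 0xC1 ⊕ 0x90 = 0x51.
P[5]: T = 0xDC, S = E(K, T) = 0x97; 0xB4 ⊕ 0x97 = 0x23.
P[6]: T = 0xDD, S = E(K, T) = 0x96; 0xD2 ⊕ 0x96 = 0x44.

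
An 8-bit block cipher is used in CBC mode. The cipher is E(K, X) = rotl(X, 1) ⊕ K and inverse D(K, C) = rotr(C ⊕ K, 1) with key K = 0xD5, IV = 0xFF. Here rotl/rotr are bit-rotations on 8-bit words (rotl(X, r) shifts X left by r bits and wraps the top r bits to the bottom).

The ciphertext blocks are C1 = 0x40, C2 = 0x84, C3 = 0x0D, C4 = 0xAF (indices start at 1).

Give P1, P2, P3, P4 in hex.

CBC decryption: P_i = D(K, C_i) ⊕ C_{i−1}, with C_{0} = IV.
P1: D(K, 0x40) = 0xCA; 0xCA ⊕ 0xFF = 0x35.
P2: D(K, 0x84) = 0xA8; 0xA8 ⊕ 0x40 = 0xE8.
P3: D(K, 0x0D) = 0x6C; 0x6C ⊕ 0x84 = 0xE8.
P4: D(K, 0xAF) = 0x3D; 0x3D ⊕ 0x0D = 0x30.

P1 = 0x35, P2 = 0xE8, P3 = 0xE8, P4 = 0x30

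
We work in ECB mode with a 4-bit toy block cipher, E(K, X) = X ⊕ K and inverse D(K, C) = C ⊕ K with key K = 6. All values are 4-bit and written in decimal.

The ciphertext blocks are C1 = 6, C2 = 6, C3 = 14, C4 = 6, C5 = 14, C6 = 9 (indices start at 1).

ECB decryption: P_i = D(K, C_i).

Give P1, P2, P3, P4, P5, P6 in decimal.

P1 = 0, P2 = 0, P3 = 8, P4 = 0, P5 = 8, P6 = 15

P1: D(K, 6) = 0.
P2: D(K, 6) = 0.
P3: D(K, 14) = 8.
P4: D(K, 6) = 0.
P5: D(K, 14) = 8.
P6: D(K, 9) = 15.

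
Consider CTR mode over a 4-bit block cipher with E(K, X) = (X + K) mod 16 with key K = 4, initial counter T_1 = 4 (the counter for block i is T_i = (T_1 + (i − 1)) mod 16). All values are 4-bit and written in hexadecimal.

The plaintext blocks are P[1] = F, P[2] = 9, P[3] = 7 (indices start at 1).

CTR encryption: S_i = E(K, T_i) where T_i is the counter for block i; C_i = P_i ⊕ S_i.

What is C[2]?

C[1]: T = 4, S = E(K, T) = 8; F ⊕ 8 = 7.
C[2]: T = 5, S = E(K, T) = 9; 9 ⊕ 9 = 0.

C[2] = 0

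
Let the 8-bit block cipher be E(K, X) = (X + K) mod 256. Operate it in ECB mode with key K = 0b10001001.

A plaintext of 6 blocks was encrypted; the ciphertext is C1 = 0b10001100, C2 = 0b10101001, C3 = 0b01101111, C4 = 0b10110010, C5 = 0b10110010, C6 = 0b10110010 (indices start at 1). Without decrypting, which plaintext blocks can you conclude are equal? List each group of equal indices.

P4 = P5 = P6

ECB encrypts each block independently with the same key, so equal ciphertext blocks imply equal plaintext blocks.
C4 = C5 = C6 = 0b10110010, so P4 = P5 = P6.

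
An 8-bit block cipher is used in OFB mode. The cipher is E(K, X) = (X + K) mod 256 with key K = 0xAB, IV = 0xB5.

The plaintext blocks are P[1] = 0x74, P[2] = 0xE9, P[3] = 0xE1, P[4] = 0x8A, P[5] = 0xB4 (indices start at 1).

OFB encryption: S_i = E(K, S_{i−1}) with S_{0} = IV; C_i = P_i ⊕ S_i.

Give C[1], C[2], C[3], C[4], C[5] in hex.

C[1]: S = E(K, 0xB5) = 0x60; 0x74 ⊕ 0x60 = 0x14.
C[2]: S = E(K, 0x60) = 0x0B; 0xE9 ⊕ 0x0B = 0xE2.
C[3]: S = E(K, 0x0B) = 0xB6; 0xE1 ⊕ 0xB6 = 0x57.
C[4]: S = E(K, 0xB6) = 0x61; 0x8A ⊕ 0x61 = 0xEB.
C[5]: S = E(K, 0x61) = 0x0C; 0xB4 ⊕ 0x0C = 0xB8.

C[1] = 0x14, C[2] = 0xE2, C[3] = 0x57, C[4] = 0xEB, C[5] = 0xB8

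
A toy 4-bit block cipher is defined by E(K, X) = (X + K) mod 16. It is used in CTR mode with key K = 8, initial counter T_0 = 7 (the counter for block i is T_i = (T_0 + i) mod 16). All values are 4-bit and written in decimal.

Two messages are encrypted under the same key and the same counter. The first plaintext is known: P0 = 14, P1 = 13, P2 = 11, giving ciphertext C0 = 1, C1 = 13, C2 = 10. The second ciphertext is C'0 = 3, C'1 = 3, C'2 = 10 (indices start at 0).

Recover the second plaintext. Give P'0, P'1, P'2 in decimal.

P'0 = 12, P'1 = 3, P'2 = 11

In CTR with a reused counter, both messages share the same keystream S_i, so C_i ⊕ C'_i = P_i ⊕ P'_i and thus P'_i = P_i ⊕ C_i ⊕ C'_i.
P'0: 14 ⊕ 1 ⊕ 3 = 12.
P'1: 13 ⊕ 13 ⊕ 3 = 3.
P'2: 11 ⊕ 10 ⊕ 10 = 11.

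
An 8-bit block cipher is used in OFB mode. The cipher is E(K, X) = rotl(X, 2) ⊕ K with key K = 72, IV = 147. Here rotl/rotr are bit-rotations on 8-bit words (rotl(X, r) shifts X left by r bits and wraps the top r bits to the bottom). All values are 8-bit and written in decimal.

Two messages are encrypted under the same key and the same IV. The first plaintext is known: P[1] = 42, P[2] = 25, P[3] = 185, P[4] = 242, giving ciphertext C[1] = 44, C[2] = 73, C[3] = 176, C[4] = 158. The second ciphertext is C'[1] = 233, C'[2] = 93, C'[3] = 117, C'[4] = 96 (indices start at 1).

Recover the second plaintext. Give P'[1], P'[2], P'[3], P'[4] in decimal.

In OFB with a reused IV, both messages share the same keystream S_i, so C_i ⊕ C'_i = P_i ⊕ P'_i and thus P'_i = P_i ⊕ C_i ⊕ C'_i.
P'[1]: 42 ⊕ 44 ⊕ 233 = 239.
P'[2]: 25 ⊕ 73 ⊕ 93 = 13.
P'[3]: 185 ⊕ 176 ⊕ 117 = 124.
P'[4]: 242 ⊕ 158 ⊕ 96 = 12.

P'[1] = 239, P'[2] = 13, P'[3] = 124, P'[4] = 12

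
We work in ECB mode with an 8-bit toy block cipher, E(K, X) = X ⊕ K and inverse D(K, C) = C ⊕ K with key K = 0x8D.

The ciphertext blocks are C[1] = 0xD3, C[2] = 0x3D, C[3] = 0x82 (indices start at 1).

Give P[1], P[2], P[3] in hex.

ECB decryption: P_i = D(K, C_i).
P[1]: D(K, 0xD3) = 0x5E.
P[2]: D(K, 0x3D) = 0xB0.
P[3]: D(K, 0x82) = 0x0F.

P[1] = 0x5E, P[2] = 0xB0, P[3] = 0x0F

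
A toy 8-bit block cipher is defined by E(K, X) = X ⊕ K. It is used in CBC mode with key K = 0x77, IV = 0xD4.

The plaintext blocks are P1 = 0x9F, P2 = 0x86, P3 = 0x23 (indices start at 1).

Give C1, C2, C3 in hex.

C1 = 0x3C, C2 = 0xCD, C3 = 0x99

CBC encryption: C_i = E(K, P_i ⊕ C_{i−1}), with C_{0} = IV.
C1: P1 ⊕ 0xD4 = 0x4B; E(K, 0x4B) = 0x3C.
C2: P2 ⊕ 0x3C = 0xBA; E(K, 0xBA) = 0xCD.
C3: P3 ⊕ 0xCD = 0xEE; E(K, 0xEE) = 0x99.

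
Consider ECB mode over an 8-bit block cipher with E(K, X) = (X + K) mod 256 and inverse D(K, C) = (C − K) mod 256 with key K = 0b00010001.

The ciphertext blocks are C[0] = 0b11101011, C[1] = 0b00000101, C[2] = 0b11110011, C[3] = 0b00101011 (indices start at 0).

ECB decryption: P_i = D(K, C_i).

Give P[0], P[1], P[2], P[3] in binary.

P[0]: D(K, 0b11101011) = 0b11011010.
P[1]: D(K, 0b00000101) = 0b11110100.
P[2]: D(K, 0b11110011) = 0b11100010.
P[3]: D(K, 0b00101011) = 0b00011010.

P[0] = 0b11011010, P[1] = 0b11110100, P[2] = 0b11100010, P[3] = 0b00011010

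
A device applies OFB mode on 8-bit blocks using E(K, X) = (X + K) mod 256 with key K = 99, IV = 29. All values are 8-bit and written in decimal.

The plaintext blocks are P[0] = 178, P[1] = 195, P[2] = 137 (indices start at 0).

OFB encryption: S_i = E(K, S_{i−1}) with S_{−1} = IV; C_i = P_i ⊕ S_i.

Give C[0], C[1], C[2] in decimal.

C[0]: S = E(K, 29) = 128; 178 ⊕ 128 = 50.
C[1]: S = E(K, 128) = 227; 195 ⊕ 227 = 32.
C[2]: S = E(K, 227) = 70; 137 ⊕ 70 = 207.

C[0] = 50, C[1] = 32, C[2] = 207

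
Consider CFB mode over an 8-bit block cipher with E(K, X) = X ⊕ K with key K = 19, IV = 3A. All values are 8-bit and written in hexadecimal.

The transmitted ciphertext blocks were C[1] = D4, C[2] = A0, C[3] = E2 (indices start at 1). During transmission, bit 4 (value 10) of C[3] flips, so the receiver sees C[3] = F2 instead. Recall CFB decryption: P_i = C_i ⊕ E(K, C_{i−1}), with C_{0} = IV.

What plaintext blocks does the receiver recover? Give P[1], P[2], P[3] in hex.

P[1] = F7, P[2] = 6D, P[3] = 4B

Only C[3] changed, to F2. In CFB, a change in C_i flips the same bit in P_i and garbles P_{i+1}. Decrypting the received ciphertext:
P[1]: E(K, 3A) = 23; D4 ⊕ 23 = F7.
P[2]: E(K, D4) = CD; A0 ⊕ CD = 6D.
P[3]: E(K, A0) = B9; F2 ⊕ B9 = 4B.
Blocks that differ from the original plaintext: P[3].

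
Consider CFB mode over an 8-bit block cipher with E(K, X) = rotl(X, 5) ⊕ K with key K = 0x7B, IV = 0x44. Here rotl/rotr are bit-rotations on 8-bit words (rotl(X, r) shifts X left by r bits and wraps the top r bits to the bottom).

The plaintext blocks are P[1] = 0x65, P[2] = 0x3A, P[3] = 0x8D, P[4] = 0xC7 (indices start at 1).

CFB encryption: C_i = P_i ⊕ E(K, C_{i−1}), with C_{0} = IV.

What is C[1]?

C[1] = 0x96

C[1]: E(K, 0x44) = 0xF3; 0x65 ⊕ 0xF3 = 0x96.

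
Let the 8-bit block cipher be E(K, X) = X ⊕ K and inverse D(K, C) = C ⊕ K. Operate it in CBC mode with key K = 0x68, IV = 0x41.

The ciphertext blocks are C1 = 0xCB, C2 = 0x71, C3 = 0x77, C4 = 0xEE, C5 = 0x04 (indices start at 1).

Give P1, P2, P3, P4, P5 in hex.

P1 = 0xE2, P2 = 0xD2, P3 = 0x6E, P4 = 0xF1, P5 = 0x82

CBC decryption: P_i = D(K, C_i) ⊕ C_{i−1}, with C_{0} = IV.
P1: D(K, 0xCB) = 0xA3; 0xA3 ⊕ 0x41 = 0xE2.
P2: D(K, 0x71) = 0x19; 0x19 ⊕ 0xCB = 0xD2.
P3: D(K, 0x77) = 0x1F; 0x1F ⊕ 0x71 = 0x6E.
P4: D(K, 0xEE) = 0x86; 0x86 ⊕ 0x77 = 0xF1.
P5: D(K, 0x04) = 0x6C; 0x6C ⊕ 0xEE = 0x82.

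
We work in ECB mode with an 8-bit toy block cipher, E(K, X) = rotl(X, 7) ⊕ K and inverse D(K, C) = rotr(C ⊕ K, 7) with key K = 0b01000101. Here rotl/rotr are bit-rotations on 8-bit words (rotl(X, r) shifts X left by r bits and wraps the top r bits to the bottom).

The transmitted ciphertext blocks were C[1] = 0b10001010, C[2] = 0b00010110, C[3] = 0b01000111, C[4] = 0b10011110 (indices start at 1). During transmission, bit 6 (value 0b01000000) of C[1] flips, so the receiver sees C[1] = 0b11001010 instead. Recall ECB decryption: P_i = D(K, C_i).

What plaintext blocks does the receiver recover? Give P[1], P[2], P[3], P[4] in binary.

Only C[1] changed, to 0b11001010. In ECB, a change in C_i affects only P_i. Decrypting the received ciphertext:
P[1]: D(K, 0b11001010) = 0b00011111.
P[2]: D(K, 0b00010110) = 0b10100110.
P[3]: D(K, 0b01000111) = 0b00000100.
P[4]: D(K, 0b10011110) = 0b10110111.
Blocks that differ from the original plaintext: P[1].

P[1] = 0b00011111, P[2] = 0b10100110, P[3] = 0b00000100, P[4] = 0b10110111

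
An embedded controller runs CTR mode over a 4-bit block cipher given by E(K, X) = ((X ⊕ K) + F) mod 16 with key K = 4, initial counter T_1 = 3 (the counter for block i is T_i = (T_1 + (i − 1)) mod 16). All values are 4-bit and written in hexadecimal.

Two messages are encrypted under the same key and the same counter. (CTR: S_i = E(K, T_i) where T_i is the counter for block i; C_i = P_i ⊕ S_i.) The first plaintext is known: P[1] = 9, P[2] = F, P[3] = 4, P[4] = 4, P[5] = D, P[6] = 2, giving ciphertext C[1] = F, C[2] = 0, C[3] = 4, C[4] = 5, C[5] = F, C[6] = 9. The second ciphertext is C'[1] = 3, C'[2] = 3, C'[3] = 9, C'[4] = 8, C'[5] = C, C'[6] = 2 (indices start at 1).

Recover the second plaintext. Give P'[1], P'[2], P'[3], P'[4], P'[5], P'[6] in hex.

In CTR with a reused counter, both messages share the same keystream S_i, so C_i ⊕ C'_i = P_i ⊕ P'_i and thus P'_i = P_i ⊕ C_i ⊕ C'_i.
P'[1]: 9 ⊕ F ⊕ 3 = 5.
P'[2]: F ⊕ 0 ⊕ 3 = C.
P'[3]: 4 ⊕ 4 ⊕ 9 = 9.
P'[4]: 4 ⊕ 5 ⊕ 8 = 9.
P'[5]: D ⊕ F ⊕ C = E.
P'[6]: 2 ⊕ 9 ⊕ 2 = 9.

P'[1] = 5, P'[2] = C, P'[3] = 9, P'[4] = 9, P'[5] = E, P'[6] = 9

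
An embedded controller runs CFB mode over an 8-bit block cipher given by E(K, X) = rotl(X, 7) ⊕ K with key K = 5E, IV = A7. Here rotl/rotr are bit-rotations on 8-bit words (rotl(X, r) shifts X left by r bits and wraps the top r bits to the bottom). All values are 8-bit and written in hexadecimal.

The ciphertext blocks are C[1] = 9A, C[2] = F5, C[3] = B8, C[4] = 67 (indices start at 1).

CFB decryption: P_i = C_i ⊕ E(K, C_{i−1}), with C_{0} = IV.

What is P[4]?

P[4] = 65

P[4]: E(K, B8) = 02; 67 ⊕ 02 = 65.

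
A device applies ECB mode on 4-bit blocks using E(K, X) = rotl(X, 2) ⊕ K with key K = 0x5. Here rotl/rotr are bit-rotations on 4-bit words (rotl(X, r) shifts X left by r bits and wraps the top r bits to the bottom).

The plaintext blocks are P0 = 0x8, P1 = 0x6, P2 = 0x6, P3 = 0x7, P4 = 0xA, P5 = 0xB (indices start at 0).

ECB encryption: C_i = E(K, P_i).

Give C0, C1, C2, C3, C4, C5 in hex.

C0 = 0x7, C1 = 0xC, C2 = 0xC, C3 = 0x8, C4 = 0xF, C5 = 0xB

C0: E(K, 0x8) = 0x7.
C1: E(K, 0x6) = 0xC.
C2: E(K, 0x6) = 0xC.
C3: E(K, 0x7) = 0x8.
C4: E(K, 0xA) = 0xF.
C5: E(K, 0xB) = 0xB.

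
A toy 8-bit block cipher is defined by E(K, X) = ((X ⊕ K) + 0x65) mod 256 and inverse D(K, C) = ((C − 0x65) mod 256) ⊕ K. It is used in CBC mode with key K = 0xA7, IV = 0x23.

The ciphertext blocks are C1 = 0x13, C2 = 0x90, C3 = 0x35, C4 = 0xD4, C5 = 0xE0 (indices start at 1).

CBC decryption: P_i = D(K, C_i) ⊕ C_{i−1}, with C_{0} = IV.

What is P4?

P4 = 0xFD

P4: D(K, 0xD4) = 0xC8; 0xC8 ⊕ 0x35 = 0xFD.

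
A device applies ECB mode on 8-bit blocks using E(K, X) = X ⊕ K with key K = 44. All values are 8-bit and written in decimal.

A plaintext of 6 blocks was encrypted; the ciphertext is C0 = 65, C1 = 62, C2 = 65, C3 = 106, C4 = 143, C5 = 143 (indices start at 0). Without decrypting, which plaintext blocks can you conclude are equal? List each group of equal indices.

ECB encrypts each block independently with the same key, so equal ciphertext blocks imply equal plaintext blocks.
C0 = C2 = 65, so P0 = P2.
C4 = C5 = 143, so P4 = P5.

P0 = P2; P4 = P5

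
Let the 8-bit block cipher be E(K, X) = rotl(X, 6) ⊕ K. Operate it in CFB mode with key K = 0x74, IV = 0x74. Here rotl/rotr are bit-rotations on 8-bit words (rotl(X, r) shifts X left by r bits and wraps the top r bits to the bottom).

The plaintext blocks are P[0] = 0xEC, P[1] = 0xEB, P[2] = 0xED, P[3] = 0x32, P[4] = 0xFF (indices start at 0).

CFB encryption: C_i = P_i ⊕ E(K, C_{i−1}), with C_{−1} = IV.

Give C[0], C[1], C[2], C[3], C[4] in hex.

C[0] = 0x85, C[1] = 0xFE, C[2] = 0x26, C[3] = 0xCF, C[4] = 0x78

C[0]: E(K, 0x74) = 0x69; 0xEC ⊕ 0x69 = 0x85.
C[1]: E(K, 0x85) = 0x15; 0xEB ⊕ 0x15 = 0xFE.
C[2]: E(K, 0xFE) = 0xCB; 0xED ⊕ 0xCB = 0x26.
C[3]: E(K, 0x26) = 0xFD; 0x32 ⊕ 0xFD = 0xCF.
C[4]: E(K, 0xCF) = 0x87; 0xFF ⊕ 0x87 = 0x78.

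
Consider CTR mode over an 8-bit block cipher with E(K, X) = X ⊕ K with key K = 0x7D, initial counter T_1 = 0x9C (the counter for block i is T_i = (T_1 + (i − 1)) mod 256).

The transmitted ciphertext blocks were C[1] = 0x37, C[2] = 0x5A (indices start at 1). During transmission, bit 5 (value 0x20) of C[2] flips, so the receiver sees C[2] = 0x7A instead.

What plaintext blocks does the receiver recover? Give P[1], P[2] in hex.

CTR decryption: S_i = E(K, T_i) where T_i is the counter for block i; P_i = C_i ⊕ S_i.
Only C[2] changed, to 0x7A. In CTR, a change in C_i flips the same bit in P_i only; the keystream is unaffected. Decrypting the received ciphertext:
P[1]: T = 0x9C, S = E(K, T) = 0xE1; 0x37 ⊕ 0xE1 = 0xD6.
P[2]: T = 0x9D, S = E(K, T) = 0xE0; 0x7A ⊕ 0xE0 = 0x9A.
Blocks that differ from the original plaintext: P[2].

P[1] = 0xD6, P[2] = 0x9A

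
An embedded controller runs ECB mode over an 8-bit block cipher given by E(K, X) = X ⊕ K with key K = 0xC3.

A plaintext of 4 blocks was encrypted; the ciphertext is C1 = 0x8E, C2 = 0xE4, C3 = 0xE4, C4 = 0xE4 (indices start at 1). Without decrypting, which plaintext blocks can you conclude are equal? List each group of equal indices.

ECB encrypts each block independently with the same key, so equal ciphertext blocks imply equal plaintext blocks.
C2 = C3 = C4 = 0xE4, so P2 = P3 = P4.

P2 = P3 = P4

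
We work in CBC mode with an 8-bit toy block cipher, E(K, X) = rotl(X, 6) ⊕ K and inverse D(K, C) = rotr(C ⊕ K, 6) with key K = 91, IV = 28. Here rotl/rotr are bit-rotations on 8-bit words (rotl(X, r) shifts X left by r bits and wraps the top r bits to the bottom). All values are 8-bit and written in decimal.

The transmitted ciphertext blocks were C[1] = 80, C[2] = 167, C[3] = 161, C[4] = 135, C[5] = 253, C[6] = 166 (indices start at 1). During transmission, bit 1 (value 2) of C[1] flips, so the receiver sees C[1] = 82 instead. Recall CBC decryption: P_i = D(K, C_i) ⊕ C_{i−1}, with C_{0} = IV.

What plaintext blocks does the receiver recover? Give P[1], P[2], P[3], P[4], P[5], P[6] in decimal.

P[1] = 56, P[2] = 161, P[3] = 76, P[4] = 210, P[5] = 29, P[6] = 10

Only C[1] changed, to 82. In CBC, a change in C_i garbles P_i and flips the same bit in P_{i+1}. Decrypting the received ciphertext:
P[1]: D(K, 82) = 36; 36 ⊕ 28 = 56.
P[2]: D(K, 167) = 243; 243 ⊕ 82 = 161.
P[3]: D(K, 161) = 235; 235 ⊕ 167 = 76.
P[4]: D(K, 135) = 115; 115 ⊕ 161 = 210.
P[5]: D(K, 253) = 154; 154 ⊕ 135 = 29.
P[6]: D(K, 166) = 247; 247 ⊕ 253 = 10.
Blocks that differ from the original plaintext: P[1], P[2].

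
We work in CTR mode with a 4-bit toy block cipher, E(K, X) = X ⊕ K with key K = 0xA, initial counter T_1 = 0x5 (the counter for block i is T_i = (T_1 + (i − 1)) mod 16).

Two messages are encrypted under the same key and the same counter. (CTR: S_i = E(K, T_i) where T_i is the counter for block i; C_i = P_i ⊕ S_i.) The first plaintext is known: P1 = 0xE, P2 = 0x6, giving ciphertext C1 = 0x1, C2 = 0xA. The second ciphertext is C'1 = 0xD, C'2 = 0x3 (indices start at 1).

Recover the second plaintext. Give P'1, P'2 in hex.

In CTR with a reused counter, both messages share the same keystream S_i, so C_i ⊕ C'_i = P_i ⊕ P'_i and thus P'_i = P_i ⊕ C_i ⊕ C'_i.
P'1: 0xE ⊕ 0x1 ⊕ 0xD = 0x2.
P'2: 0x6 ⊕ 0xA ⊕ 0x3 = 0xF.

P'1 = 0x2, P'2 = 0xF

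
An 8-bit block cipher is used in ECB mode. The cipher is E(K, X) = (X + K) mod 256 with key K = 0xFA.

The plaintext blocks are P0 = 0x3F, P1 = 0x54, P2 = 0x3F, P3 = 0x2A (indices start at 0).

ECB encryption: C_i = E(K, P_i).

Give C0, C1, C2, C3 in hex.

C0: E(K, 0x3F) = 0x39.
C1: E(K, 0x54) = 0x4E.
C2: E(K, 0x3F) = 0x39.
C3: E(K, 0x2A) = 0x24.

C0 = 0x39, C1 = 0x4E, C2 = 0x39, C3 = 0x24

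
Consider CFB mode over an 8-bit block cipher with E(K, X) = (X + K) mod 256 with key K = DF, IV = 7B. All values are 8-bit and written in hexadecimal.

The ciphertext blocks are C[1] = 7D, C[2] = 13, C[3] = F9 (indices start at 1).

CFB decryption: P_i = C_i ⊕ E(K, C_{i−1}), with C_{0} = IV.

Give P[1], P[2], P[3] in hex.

P[1]: E(K, 7B) = 5A; 7D ⊕ 5A = 27.
P[2]: E(K, 7D) = 5C; 13 ⊕ 5C = 4F.
P[3]: E(K, 13) = F2; F9 ⊕ F2 = 0B.

P[1] = 27, P[2] = 4F, P[3] = 0B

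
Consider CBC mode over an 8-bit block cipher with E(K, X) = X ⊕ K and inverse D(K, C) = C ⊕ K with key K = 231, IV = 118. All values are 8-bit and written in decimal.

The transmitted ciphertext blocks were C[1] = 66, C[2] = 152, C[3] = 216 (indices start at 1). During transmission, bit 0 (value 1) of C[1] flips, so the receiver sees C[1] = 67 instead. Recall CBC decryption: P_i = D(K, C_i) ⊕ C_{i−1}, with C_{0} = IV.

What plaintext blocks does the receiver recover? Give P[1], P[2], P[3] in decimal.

Only C[1] changed, to 67. In CBC, a change in C_i garbles P_i and flips the same bit in P_{i+1}. Decrypting the received ciphertext:
P[1]: D(K, 67) = 164; 164 ⊕ 118 = 210.
P[2]: D(K, 152) = 127; 127 ⊕ 67 = 60.
P[3]: D(K, 216) = 63; 63 ⊕ 152 = 167.
Blocks that differ from the original plaintext: P[1], P[2].

P[1] = 210, P[2] = 60, P[3] = 167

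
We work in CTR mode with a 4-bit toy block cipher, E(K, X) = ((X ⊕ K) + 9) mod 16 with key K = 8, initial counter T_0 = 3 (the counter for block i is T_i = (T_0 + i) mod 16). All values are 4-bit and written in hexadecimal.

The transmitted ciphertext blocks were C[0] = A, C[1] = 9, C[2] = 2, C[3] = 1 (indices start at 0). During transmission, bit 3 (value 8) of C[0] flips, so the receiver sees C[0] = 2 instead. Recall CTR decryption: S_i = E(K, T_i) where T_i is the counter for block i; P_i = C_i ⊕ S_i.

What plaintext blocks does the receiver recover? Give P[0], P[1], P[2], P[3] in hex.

P[0] = 6, P[1] = C, P[2] = 4, P[3] = 6

Only C[0] changed, to 2. In CTR, a change in C_i flips the same bit in P_i only; the keystream is unaffected. Decrypting the received ciphertext:
P[0]: T = 3, S = E(K, T) = 4; 2 ⊕ 4 = 6.
P[1]: T = 4, S = E(K, T) = 5; 9 ⊕ 5 = C.
P[2]: T = 5, S = E(K, T) = 6; 2 ⊕ 6 = 4.
P[3]: T = 6, S = E(K, T) = 7; 1 ⊕ 7 = 6.
Blocks that differ from the original plaintext: P[0].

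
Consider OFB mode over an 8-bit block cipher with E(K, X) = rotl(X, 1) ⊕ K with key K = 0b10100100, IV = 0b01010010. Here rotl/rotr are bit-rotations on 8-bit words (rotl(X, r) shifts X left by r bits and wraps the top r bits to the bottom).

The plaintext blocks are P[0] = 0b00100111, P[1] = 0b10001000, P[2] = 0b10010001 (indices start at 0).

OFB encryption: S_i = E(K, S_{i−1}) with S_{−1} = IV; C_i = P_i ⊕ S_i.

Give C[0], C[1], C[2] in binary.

C[0] = 0b00100111, C[1] = 0b00101100, C[2] = 0b01111100

C[0]: S = E(K, 0b01010010) = 0b00000000; 0b00100111 ⊕ 0b00000000 = 0b00100111.
C[1]: S = E(K, 0b00000000) = 0b10100100; 0b10001000 ⊕ 0b10100100 = 0b00101100.
C[2]: S = E(K, 0b10100100) = 0b11101101; 0b10010001 ⊕ 0b11101101 = 0b01111100.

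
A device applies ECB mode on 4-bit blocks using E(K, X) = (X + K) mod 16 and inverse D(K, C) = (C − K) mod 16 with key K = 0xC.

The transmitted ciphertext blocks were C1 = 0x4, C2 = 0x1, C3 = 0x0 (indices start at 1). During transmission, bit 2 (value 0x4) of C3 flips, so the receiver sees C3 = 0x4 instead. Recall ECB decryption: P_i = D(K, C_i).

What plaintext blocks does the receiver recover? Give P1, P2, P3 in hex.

Only C3 changed, to 0x4. In ECB, a change in C_i affects only P_i. Decrypting the received ciphertext:
P1: D(K, 0x4) = 0x8.
P2: D(K, 0x1) = 0x5.
P3: D(K, 0x4) = 0x8.
Blocks that differ from the original plaintext: P3.

P1 = 0x8, P2 = 0x5, P3 = 0x8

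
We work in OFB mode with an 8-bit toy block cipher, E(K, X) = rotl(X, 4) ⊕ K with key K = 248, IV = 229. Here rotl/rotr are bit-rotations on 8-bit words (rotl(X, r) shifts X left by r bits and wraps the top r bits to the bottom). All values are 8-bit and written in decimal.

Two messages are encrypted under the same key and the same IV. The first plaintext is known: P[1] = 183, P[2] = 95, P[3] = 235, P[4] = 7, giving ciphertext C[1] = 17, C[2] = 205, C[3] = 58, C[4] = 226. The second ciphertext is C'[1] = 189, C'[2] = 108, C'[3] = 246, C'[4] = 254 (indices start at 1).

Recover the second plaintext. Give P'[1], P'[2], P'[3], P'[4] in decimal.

P'[1] = 27, P'[2] = 254, P'[3] = 39, P'[4] = 27

In OFB with a reused IV, both messages share the same keystream S_i, so C_i ⊕ C'_i = P_i ⊕ P'_i and thus P'_i = P_i ⊕ C_i ⊕ C'_i.
P'[1]: 183 ⊕ 17 ⊕ 189 = 27.
P'[2]: 95 ⊕ 205 ⊕ 108 = 254.
P'[3]: 235 ⊕ 58 ⊕ 246 = 39.
P'[4]: 7 ⊕ 226 ⊕ 254 = 27.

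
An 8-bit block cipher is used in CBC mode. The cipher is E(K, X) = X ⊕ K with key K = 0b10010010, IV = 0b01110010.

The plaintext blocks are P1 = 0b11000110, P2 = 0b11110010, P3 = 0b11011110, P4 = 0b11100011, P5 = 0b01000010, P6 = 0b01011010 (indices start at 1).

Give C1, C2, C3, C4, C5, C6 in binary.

CBC encryption: C_i = E(K, P_i ⊕ C_{i−1}), with C_{0} = IV.
C1: P1 ⊕ 0b01110010 = 0b10110100; E(K, 0b10110100) = 0b00100110.
C2: P2 ⊕ 0b00100110 = 0b11010100; E(K, 0b11010100) = 0b01000110.
C3: P3 ⊕ 0b01000110 = 0b10011000; E(K, 0b10011000) = 0b00001010.
C4: P4 ⊕ 0b00001010 = 0b11101001; E(K, 0b11101001) = 0b01111011.
C5: P5 ⊕ 0b01111011 = 0b00111001; E(K, 0b00111001) = 0b10101011.
C6: P6 ⊕ 0b10101011 = 0b11110001; E(K, 0b11110001) = 0b01100011.

C1 = 0b00100110, C2 = 0b01000110, C3 = 0b00001010, C4 = 0b01111011, C5 = 0b10101011, C6 = 0b01100011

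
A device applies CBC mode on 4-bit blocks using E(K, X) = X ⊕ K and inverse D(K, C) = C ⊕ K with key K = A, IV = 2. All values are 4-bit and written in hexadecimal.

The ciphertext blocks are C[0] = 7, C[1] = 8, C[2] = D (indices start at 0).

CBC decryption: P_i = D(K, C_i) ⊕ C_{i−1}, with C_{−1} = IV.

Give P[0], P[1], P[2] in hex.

P[0]: D(K, 7) = D; D ⊕ 2 = F.
P[1]: D(K, 8) = 2; 2 ⊕ 7 = 5.
P[2]: D(K, D) = 7; 7 ⊕ 8 = F.

P[0] = F, P[1] = 5, P[2] = F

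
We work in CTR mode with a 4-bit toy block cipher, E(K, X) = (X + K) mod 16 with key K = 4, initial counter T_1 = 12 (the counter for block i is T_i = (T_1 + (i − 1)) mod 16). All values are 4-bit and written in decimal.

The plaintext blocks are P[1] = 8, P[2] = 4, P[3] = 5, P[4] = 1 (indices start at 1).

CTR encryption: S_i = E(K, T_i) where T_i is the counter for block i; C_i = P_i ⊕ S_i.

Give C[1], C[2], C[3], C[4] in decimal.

C[1] = 8, C[2] = 5, C[3] = 7, C[4] = 2

C[1]: T = 12, S = E(K, T) = 0; 8 ⊕ 0 = 8.
C[2]: T = 13, S = E(K, T) = 1; 4 ⊕ 1 = 5.
C[3]: T = 14, S = E(K, T) = 2; 5 ⊕ 2 = 7.
C[4]: T = 15, S = E(K, T) = 3; 1 ⊕ 3 = 2.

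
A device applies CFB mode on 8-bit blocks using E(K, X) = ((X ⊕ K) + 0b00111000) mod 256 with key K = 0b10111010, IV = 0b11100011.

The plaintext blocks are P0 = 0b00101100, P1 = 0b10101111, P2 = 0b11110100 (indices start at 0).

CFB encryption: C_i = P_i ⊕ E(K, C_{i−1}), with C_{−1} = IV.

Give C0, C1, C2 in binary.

C0: E(K, 0b11100011) = 0b10010001; 0b00101100 ⊕ 0b10010001 = 0b10111101.
C1: E(K, 0b10111101) = 0b00111111; 0b10101111 ⊕ 0b00111111 = 0b10010000.
C2: E(K, 0b10010000) = 0b01100010; 0b11110100 ⊕ 0b01100010 = 0b10010110.

C0 = 0b10111101, C1 = 0b10010000, C2 = 0b10010110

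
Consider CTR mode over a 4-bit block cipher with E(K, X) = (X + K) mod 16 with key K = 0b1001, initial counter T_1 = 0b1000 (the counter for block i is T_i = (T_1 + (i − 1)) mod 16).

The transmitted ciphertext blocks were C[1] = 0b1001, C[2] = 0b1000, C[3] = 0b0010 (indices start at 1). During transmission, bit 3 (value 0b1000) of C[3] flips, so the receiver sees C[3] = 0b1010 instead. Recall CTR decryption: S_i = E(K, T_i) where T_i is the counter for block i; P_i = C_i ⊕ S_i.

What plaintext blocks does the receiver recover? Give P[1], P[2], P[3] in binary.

P[1] = 0b1000, P[2] = 0b1010, P[3] = 0b1001

Only C[3] changed, to 0b1010. In CTR, a change in C_i flips the same bit in P_i only; the keystream is unaffected. Decrypting the received ciphertext:
P[1]: T = 0b1000, S = E(K, T) = 0b0001; 0b1001 ⊕ 0b0001 = 0b1000.
P[2]: T = 0b1001, S = E(K, T) = 0b0010; 0b1000 ⊕ 0b0010 = 0b1010.
P[3]: T = 0b1010, S = E(K, T) = 0b0011; 0b1010 ⊕ 0b0011 = 0b1001.
Blocks that differ from the original plaintext: P[3].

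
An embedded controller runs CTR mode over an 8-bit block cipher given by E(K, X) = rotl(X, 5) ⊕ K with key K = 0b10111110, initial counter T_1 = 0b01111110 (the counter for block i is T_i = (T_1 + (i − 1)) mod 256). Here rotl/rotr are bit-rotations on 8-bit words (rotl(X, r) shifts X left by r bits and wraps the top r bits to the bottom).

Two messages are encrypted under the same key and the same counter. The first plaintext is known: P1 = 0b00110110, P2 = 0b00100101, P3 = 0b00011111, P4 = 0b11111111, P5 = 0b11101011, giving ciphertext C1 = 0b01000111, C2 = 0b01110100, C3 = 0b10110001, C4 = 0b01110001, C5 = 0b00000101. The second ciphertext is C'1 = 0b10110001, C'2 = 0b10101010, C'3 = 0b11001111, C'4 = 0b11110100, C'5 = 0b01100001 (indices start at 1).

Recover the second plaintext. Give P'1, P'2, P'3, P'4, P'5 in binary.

In CTR with a reused counter, both messages share the same keystream S_i, so C_i ⊕ C'_i = P_i ⊕ P'_i and thus P'_i = P_i ⊕ C_i ⊕ C'_i.
P'1: 0b00110110 ⊕ 0b01000111 ⊕ 0b10110001 = 0b11000000.
P'2: 0b00100101 ⊕ 0b01110100 ⊕ 0b10101010 = 0b11111011.
P'3: 0b00011111 ⊕ 0b10110001 ⊕ 0b11001111 = 0b01100001.
P'4: 0b11111111 ⊕ 0b01110001 ⊕ 0b11110100 = 0b01111010.
P'5: 0b11101011 ⊕ 0b00000101 ⊕ 0b01100001 = 0b10001111.

P'1 = 0b11000000, P'2 = 0b11111011, P'3 = 0b01100001, P'4 = 0b01111010, P'5 = 0b10001111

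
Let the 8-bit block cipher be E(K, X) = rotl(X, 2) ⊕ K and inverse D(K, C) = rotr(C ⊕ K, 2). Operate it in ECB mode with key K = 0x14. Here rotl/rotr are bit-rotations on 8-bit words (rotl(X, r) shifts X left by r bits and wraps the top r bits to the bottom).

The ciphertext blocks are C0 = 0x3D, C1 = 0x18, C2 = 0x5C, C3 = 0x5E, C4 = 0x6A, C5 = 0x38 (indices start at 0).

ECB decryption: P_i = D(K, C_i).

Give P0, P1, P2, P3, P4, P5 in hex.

P0 = 0x4A, P1 = 0x03, P2 = 0x12, P3 = 0x92, P4 = 0x9F, P5 = 0x0B

P0: D(K, 0x3D) = 0x4A.
P1: D(K, 0x18) = 0x03.
P2: D(K, 0x5C) = 0x12.
P3: D(K, 0x5E) = 0x92.
P4: D(K, 0x6A) = 0x9F.
P5: D(K, 0x38) = 0x0B.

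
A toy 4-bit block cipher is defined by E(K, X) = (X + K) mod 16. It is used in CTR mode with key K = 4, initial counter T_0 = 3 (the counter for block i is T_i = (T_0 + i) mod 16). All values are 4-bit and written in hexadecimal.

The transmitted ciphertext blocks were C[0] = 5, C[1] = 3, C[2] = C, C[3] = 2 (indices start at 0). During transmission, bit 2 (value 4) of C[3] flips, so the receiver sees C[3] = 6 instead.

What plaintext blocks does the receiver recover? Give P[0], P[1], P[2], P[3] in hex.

P[0] = 2, P[1] = B, P[2] = 5, P[3] = C

CTR decryption: S_i = E(K, T_i) where T_i is the counter for block i; P_i = C_i ⊕ S_i.
Only C[3] changed, to 6. In CTR, a change in C_i flips the same bit in P_i only; the keystream is unaffected. Decrypting the received ciphertext:
P[0]: T = 3, S = E(K, T) = 7; 5 ⊕ 7 = 2.
P[1]: T = 4, S = E(K, T) = 8; 3 ⊕ 8 = B.
P[2]: T = 5, S = E(K, T) = 9; C ⊕ 9 = 5.
P[3]: T = 6, S = E(K, T) = A; 6 ⊕ A = C.
Blocks that differ from the original plaintext: P[3].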